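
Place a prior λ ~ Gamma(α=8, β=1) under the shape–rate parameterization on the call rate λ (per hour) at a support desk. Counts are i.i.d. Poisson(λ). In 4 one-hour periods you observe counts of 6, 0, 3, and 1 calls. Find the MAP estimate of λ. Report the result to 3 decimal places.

λ̂_MAP = 3.400

Σxᵢ = 6+0+3+1 = 10, with n = 4.
Posterior ∝ λ^7e^(−1λ) · λ^10e^(−4λ) = λ^17e^(−5λ), i.e. Gamma(shape=18, rate=5).
The mode of a Gamma(a, b) with a ≥ 1 (shape–rate) is (a−1)/b = 17/5 ≈ 3.400.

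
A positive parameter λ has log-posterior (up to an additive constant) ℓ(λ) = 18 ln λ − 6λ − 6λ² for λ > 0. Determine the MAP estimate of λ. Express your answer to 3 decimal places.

λ̂_MAP = 1.000

ℓ'(λ) = 18/λ − 6 − 12λ. Setting this to zero and multiplying by λ: 12λ² + 6λ − 18 = 0.
λ = (−6 + √(6² + 4·12·18)) / (2·12) = (−6 + √900) / 24 = (−6 + 30)/24 = 1.
ℓ''(λ) = −18/λ² − 12 < 0, confirming a maximum.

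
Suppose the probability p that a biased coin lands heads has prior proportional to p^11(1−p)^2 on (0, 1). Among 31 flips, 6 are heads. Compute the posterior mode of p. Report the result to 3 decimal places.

p̂_MAP = 0.386

The prior density ∝ p^11(1−p)^2 is the kernel of Beta(12, 3).
Data: 6 successes in 31 trials. The binomial likelihood contributes p^6(1−p)^25, so the posterior is Beta(12+6, 3+25) = Beta(18, 28).
For Beta(a, b) with a, b > 1 the mode is (a−1)/(a+b−2) = 17/44 ≈ 0.386.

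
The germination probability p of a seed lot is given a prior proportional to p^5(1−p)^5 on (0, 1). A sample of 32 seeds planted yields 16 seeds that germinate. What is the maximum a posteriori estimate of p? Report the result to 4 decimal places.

The prior density ∝ p^5(1−p)^5 is the kernel of Beta(6, 6).
Data: 16 successes in 32 trials. The binomial likelihood contributes p^16(1−p)^16, so the posterior is Beta(6+16, 6+16) = Beta(22, 22).
For Beta(a, b) with a, b > 1 the mode is (a−1)/(a+b−2) = 21/42 ≈ 0.5000.

p̂_MAP = 0.5000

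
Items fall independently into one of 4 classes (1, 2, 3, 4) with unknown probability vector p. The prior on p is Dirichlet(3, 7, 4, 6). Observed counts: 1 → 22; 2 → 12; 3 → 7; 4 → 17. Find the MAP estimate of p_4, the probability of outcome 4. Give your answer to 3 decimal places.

The posterior is Dirichlet(αᵢ + nᵢ) = Dirichlet(25, 19, 11, 23).
For a Dirichlet(a₁,…,a_K) with all aᵢ > 1, the mode has j-th component (aⱼ − 1)/(Σaᵢ − K).
Here Σaᵢ = 78 and K = 4, so p_4 = (23 − 1)/(78 − 4) = 22/74 ≈ 0.297.

MAP estimate: 0.297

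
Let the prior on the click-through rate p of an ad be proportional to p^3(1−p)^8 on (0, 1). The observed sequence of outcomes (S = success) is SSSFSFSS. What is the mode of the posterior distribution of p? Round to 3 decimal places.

p̂_MAP = 0.474

The prior density ∝ p^3(1−p)^8 is the kernel of Beta(4, 9).
Data: 6 successes in 8 trials (from the sequence). The binomial likelihood contributes p^6(1−p)^2, so the posterior is Beta(4+6, 9+2) = Beta(10, 11).
For Beta(a, b) with a, b > 1 the mode is (a−1)/(a+b−2) = 9/19 ≈ 0.474.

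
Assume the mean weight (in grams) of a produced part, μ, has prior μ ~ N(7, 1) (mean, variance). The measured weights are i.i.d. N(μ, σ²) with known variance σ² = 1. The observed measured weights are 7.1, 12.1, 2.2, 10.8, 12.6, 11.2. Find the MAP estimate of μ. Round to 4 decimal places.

μ̂_MAP = 9.0000

n = 6; x̄ = (7.1 + 12.1 + 2.2 + 10.8 + 12.6 + 11.2)/6 = 56/6 = 28/3 ≈ 9.3333.
For a Normal prior and Normal likelihood with known variance, the posterior is Normal; its mode equals its mean, the precision-weighted average.
Prior precision 1/σ₀² = 1/1 = 1; data precision n/σ² = 6/1 = 6.
μ̂ = (1·7 + 6·(28/3)) / (1 + 6) = 63/7 = 9.0000.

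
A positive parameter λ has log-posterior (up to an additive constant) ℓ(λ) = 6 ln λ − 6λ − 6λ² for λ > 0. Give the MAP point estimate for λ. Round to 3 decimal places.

ℓ'(λ) = 6/λ − 6 − 12λ. Setting this to zero and multiplying by λ: 12λ² + 6λ − 6 = 0.
λ = (−6 + √(6² + 4·12·6)) / (2·12) = (−6 + √324) / 24 = (−6 + 18)/24 = 1/2.
ℓ''(λ) = −6/λ² − 12 < 0, confirming a maximum.

λ̂_MAP = 0.500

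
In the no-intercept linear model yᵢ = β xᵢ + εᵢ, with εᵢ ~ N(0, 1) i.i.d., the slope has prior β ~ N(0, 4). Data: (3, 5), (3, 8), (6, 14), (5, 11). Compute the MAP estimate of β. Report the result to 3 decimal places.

log p(β | y) = −Σ(yᵢ − βxᵢ)²/(2·1) − β²/(2·4) + const.
Setting the derivative to zero: Σxᵢ(yᵢ − βxᵢ)/1 − β/4 = 0, so β = Σxᵢyᵢ / (Σxᵢ² + σ²/τ²).
Σxᵢyᵢ = 3·5 + 3·8 + 6·14 + 5·11 = 178; Σxᵢ² = 79; σ²/τ² = 0.25.
β̂_MAP = 178 / (79 + 0.25) = 178/79.25 ≈ 2.246.

β̂_MAP = 2.246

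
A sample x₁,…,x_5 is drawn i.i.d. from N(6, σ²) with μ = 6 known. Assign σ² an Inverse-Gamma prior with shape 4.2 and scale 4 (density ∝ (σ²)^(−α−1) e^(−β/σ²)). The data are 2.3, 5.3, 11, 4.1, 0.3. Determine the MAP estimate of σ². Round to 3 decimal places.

Sum of squared deviations about the known mean: SS = (2.3−6)² + (5.3−6)² + (11−6)² + (4.1−6)² + (0.3−6)² = 75.28.
The Normal likelihood contributes (σ²)^(−n/2) exp(−SS/(2σ²)), so the posterior is Inverse-Gamma(α + n/2, β + SS/2) = Inverse-Gamma(6.7, 41.64).
The mode of Inverse-Gamma(a, b) is b/(a+1) = 41.64/7.7 ≈ 5.408.

σ̂²_MAP = 5.408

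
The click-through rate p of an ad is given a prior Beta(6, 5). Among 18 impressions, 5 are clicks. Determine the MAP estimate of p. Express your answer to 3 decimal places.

Prior: Beta(6, 5).
Data: 5 successes in 18 trials. The binomial likelihood contributes p^5(1−p)^13, so the posterior is Beta(6+5, 5+13) = Beta(11, 18).
For Beta(a, b) with a, b > 1 the mode is (a−1)/(a+b−2) = 10/27 ≈ 0.370.

p̂_MAP = 0.370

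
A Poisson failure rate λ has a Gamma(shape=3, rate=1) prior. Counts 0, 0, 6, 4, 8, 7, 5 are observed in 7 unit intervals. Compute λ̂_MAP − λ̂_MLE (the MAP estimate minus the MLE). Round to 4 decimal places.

Σxᵢ = 30. Posterior is Gamma(33, 8); MAP = (33−1)/8 = 32/8 ≈ 4.00000.
MLE = x̄ = 30/7 ≈ 4.28571.
Difference = 32/8 − 30/7 = -2/7 ≈ -0.2857.

MAP − MLE = -0.2857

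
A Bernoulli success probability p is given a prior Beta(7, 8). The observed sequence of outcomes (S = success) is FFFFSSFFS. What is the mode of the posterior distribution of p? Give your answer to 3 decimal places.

p̂_MAP = 0.409

Prior: Beta(7, 8).
Data: 3 successes in 9 trials (from the sequence). The binomial likelihood contributes p^3(1−p)^6, so the posterior is Beta(7+3, 8+6) = Beta(10, 14).
For Beta(a, b) with a, b > 1 the mode is (a−1)/(a+b−2) = 9/22 ≈ 0.409.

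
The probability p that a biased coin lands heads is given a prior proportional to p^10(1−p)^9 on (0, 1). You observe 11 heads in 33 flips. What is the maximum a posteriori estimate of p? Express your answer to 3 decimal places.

p̂_MAP = 0.404

The prior density ∝ p^10(1−p)^9 is the kernel of Beta(11, 10).
Data: 11 successes in 33 trials. The binomial likelihood contributes p^11(1−p)^22, so the posterior is Beta(11+11, 10+22) = Beta(22, 32).
For Beta(a, b) with a, b > 1 the mode is (a−1)/(a+b−2) = 21/52 ≈ 0.404.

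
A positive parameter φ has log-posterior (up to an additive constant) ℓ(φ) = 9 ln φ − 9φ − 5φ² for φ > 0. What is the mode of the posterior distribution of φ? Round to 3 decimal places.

φ̂_MAP = 0.600

ℓ'(φ) = 9/φ − 9 − 10φ. Setting this to zero and multiplying by φ: 10φ² + 9φ − 9 = 0.
φ = (−9 + √(9² + 4·10·9)) / (2·10) = (−9 + √441) / 20 = (−9 + 21)/20 = 3/5.
ℓ''(φ) = −9/φ² − 10 < 0, confirming a maximum.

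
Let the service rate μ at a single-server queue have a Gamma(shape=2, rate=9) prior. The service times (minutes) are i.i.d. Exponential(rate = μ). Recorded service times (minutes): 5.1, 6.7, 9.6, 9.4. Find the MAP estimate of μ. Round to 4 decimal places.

μ̂_MAP = 0.1256

The Exponential(rate=μ) likelihood is ∝ μ^n e^(−μΣtᵢ). Here n = 4 and Σtᵢ = 5.1 + 6.7 + 9.6 + 9.4 = 30.8.
Posterior ∝ μe^(−9μ) · μ^4e^(−30.8μ) = μ^5e^(−39.8μ), i.e. Gamma(6, 39.8).
Mode = (a−1)/b = 5/39.8 ≈ 0.1256.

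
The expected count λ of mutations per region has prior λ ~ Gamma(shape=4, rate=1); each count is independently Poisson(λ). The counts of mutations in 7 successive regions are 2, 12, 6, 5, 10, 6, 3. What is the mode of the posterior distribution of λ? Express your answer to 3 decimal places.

λ̂_MAP = 5.875

Σxᵢ = 2+12+6+5+10+6+3 = 44, with n = 7.
Posterior ∝ λ^3e^(−1λ) · λ^44e^(−7λ) = λ^47e^(−8λ), i.e. Gamma(shape=48, rate=8).
The mode of a Gamma(a, b) with a ≥ 1 (shape–rate) is (a−1)/b = 47/8 ≈ 5.875.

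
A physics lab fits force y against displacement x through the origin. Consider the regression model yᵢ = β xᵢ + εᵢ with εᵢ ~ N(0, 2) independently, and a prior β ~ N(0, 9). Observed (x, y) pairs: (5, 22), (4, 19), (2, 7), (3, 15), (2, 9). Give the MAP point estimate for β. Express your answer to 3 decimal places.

β̂_MAP = 4.517

log p(β | y) = −Σ(yᵢ − βxᵢ)²/(2·2) − β²/(2·9) + const.
Setting the derivative to zero: Σxᵢ(yᵢ − βxᵢ)/2 − β/9 = 0, so β = Σxᵢyᵢ / (Σxᵢ² + σ²/τ²).
Σxᵢyᵢ = 5·22 + 4·19 + 2·7 + 3·15 + 2·9 = 263; Σxᵢ² = 58; σ²/τ² = 2/9.
β̂_MAP = 263 / (58 + 2/9) = 263/(524/9) = 2367/524 ≈ 4.517.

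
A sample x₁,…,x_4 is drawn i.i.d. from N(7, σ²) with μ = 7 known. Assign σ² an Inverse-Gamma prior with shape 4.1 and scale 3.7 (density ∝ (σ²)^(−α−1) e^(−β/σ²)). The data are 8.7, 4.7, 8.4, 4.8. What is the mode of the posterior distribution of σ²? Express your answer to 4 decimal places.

σ̂²_MAP = 1.5761

Sum of squared deviations about the known mean: SS = (8.7−7)² + (4.7−7)² + (8.4−7)² + (4.8−7)² = 14.98.
The Normal likelihood contributes (σ²)^(−n/2) exp(−SS/(2σ²)), so the posterior is Inverse-Gamma(α + n/2, β + SS/2) = Inverse-Gamma(6.1, 11.19).
The mode of Inverse-Gamma(a, b) is b/(a+1) = 11.19/7.1 ≈ 1.5761.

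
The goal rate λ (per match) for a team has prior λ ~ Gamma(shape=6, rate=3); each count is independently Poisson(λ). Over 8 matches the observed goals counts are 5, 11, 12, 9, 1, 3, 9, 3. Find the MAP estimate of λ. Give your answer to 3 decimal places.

λ̂_MAP = 5.273

Σxᵢ = 5+11+12+9+1+3+9+3 = 53, with n = 8.
Posterior ∝ λ^5e^(−3λ) · λ^53e^(−8λ) = λ^58e^(−11λ), i.e. Gamma(shape=59, rate=11).
The mode of a Gamma(a, b) with a ≥ 1 (shape–rate) is (a−1)/b = 58/11 ≈ 5.273.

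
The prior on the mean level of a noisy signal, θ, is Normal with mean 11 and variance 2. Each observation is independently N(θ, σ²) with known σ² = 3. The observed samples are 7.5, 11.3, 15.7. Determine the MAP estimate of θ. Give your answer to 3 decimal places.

n = 3; x̄ = (7.5 + 11.3 + 15.7)/3 = 34.5/3 = 11.5.
For a Normal prior and Normal likelihood with known variance, the posterior is Normal; its mode equals its mean, the precision-weighted average.
Prior precision 1/σ₀² = 1/2 = 0.5; data precision n/σ² = 3/3 = 1.
θ̂ = (0.5·11 + 1·11.5) / (0.5 + 1) = 17/1.5 = 34/3 ≈ 11.333.

θ̂_MAP = 11.333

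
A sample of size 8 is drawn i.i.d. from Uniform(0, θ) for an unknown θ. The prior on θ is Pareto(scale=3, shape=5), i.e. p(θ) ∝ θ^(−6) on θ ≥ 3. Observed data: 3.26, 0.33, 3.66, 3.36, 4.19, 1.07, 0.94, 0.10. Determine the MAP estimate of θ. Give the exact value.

The Uniform(0, θ) likelihood is θ^(−n) for θ ≥ max(xᵢ), zero otherwise. Here max(xᵢ) = 4.19.
Posterior ∝ θ^(−6) · θ^(−8) = θ^(−14) on θ ≥ max(3, 4.19) = 4.19.
This density is strictly decreasing in θ, so the posterior mode lies at the lower boundary of the support.

θ̂_MAP = 4.19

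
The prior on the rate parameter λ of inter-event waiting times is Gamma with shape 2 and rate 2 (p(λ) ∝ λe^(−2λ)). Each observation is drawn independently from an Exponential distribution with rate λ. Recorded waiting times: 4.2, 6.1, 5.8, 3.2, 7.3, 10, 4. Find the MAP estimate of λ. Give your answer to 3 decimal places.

λ̂_MAP = 0.188

The Exponential(rate=λ) likelihood is ∝ λ^n e^(−λΣtᵢ). Here n = 7 and Σtᵢ = 4.2 + 6.1 + 5.8 + 3.2 + 7.3 + 10 + 4 = 40.6.
Posterior ∝ λe^(−2λ) · λ^7e^(−40.6λ) = λ^8e^(−42.6λ), i.e. Gamma(9, 42.6).
Mode = (a−1)/b = 8/42.6 ≈ 0.188.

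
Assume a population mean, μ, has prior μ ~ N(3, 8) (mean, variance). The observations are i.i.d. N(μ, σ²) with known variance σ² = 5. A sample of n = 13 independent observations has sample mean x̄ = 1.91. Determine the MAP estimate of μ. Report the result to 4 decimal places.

n = 13, x̄ = 1.91.
For a Normal prior and Normal likelihood with known variance, the posterior is Normal; its mode equals its mean, the precision-weighted average.
Prior precision 1/σ₀² = 1/8 = 0.125; data precision n/σ² = 13/5 = 2.6.
μ̂ = (0.125·3 + 2.6·1.91) / (0.125 + 2.6) = 5.341/2.725 = 1.9600.

μ̂_MAP = 1.9600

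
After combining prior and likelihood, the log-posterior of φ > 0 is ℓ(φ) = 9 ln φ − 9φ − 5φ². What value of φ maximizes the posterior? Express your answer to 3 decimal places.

φ̂_MAP = 0.600

ℓ'(φ) = 9/φ − 9 − 10φ. Setting this to zero and multiplying by φ: 10φ² + 9φ − 9 = 0.
φ = (−9 + √(9² + 4·10·9)) / (2·10) = (−9 + √441) / 20 = (−9 + 21)/20 = 3/5.
ℓ''(φ) = −9/φ² − 10 < 0, confirming a maximum.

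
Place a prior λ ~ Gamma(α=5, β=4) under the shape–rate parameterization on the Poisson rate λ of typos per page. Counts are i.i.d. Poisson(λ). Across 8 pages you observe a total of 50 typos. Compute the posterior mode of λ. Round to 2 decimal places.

Σxᵢ = 50, n = 8.
Posterior ∝ λ^4e^(−4λ) · λ^50e^(−8λ) = λ^54e^(−12λ), i.e. Gamma(shape=55, rate=12).
The mode of a Gamma(a, b) with a ≥ 1 (shape–rate) is (a−1)/b = 54/12 ≈ 4.50.

λ̂_MAP = 4.50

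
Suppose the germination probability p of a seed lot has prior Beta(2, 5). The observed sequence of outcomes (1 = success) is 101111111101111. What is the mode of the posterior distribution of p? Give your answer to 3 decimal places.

p̂_MAP = 0.700

Prior: Beta(2, 5).
Data: 13 successes in 15 trials (from the sequence). The binomial likelihood contributes p^13(1−p)^2, so the posterior is Beta(2+13, 5+2) = Beta(15, 7).
For Beta(a, b) with a, b > 1 the mode is (a−1)/(a+b−2) = 14/20 ≈ 0.700.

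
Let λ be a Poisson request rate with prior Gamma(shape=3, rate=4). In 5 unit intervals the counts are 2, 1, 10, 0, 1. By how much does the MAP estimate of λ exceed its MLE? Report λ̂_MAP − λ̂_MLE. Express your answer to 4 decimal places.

Σxᵢ = 14. Posterior is Gamma(17, 9); MAP = (17−1)/9 = 16/9 ≈ 1.77778.
MLE = x̄ = 14/5 ≈ 2.80000.
Difference = 16/9 − 14/5 = -46/45 ≈ -1.0222.

MAP − MLE = -1.0222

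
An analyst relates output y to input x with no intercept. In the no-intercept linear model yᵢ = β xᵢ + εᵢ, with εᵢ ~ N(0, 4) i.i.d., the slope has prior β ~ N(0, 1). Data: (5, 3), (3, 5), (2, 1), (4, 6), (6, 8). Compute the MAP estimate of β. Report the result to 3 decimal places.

log p(β | y) = −Σ(yᵢ − βxᵢ)²/(2·4) − β²/(2·1) + const.
Setting the derivative to zero: Σxᵢ(yᵢ − βxᵢ)/4 − β/1 = 0, so β = Σxᵢyᵢ / (Σxᵢ² + σ²/τ²).
Σxᵢyᵢ = 5·3 + 3·5 + 2·1 + 4·6 + 6·8 = 104; Σxᵢ² = 90; σ²/τ² = 4.
β̂_MAP = 104 / (90 + 4) = 104/94 ≈ 1.106.

β̂_MAP = 1.106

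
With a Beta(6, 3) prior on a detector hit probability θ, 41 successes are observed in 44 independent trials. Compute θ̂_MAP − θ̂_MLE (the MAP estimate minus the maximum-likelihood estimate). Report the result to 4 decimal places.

MAP − MLE = -0.0299

Posterior is Beta(47, 6); MAP = (47−1)/(53−2) = 46/51 ≈ 0.90196.
MLE ignores the prior: θ̂_MLE = k/n = 41/44 ≈ 0.93182.
Difference = 46/51 − 41/44 = -67/2244 ≈ -0.0299.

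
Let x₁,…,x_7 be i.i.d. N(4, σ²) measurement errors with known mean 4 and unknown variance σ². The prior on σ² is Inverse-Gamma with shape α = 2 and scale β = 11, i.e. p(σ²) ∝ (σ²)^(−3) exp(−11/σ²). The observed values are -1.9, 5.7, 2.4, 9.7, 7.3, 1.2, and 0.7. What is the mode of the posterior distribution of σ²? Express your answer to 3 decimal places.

σ̂²_MAP = 9.567

Sum of squared deviations about the known mean: SS = (-1.9−4)² + (5.7−4)² + (2.4−4)² + (9.7−4)² + (7.3−4)² + (1.2−4)² + (0.7−4)² = 102.37.
The Normal likelihood contributes (σ²)^(−n/2) exp(−SS/(2σ²)), so the posterior is Inverse-Gamma(α + n/2, β + SS/2) = Inverse-Gamma(5.5, 62.185).
The mode of Inverse-Gamma(a, b) is b/(a+1) = 62.185/6.5 ≈ 9.567.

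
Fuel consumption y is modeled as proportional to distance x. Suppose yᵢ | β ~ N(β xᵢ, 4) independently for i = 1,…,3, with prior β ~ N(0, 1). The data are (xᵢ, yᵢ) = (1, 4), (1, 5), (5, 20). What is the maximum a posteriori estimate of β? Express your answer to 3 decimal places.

β̂_MAP = 3.516

log p(β | y) = −Σ(yᵢ − βxᵢ)²/(2·4) − β²/(2·1) + const.
Setting the derivative to zero: Σxᵢ(yᵢ − βxᵢ)/4 − β/1 = 0, so β = Σxᵢyᵢ / (Σxᵢ² + σ²/τ²).
Σxᵢyᵢ = 1·4 + 1·5 + 5·20 = 109; Σxᵢ² = 27; σ²/τ² = 4.
β̂_MAP = 109 / (27 + 4) = 109/31 ≈ 3.516.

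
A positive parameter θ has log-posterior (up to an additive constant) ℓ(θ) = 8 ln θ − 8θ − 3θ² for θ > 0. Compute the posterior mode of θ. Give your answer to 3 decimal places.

ℓ'(θ) = 8/θ − 8 − 6θ. Setting this to zero and multiplying by θ: 6θ² + 8θ − 8 = 0.
θ = (−8 + √(8² + 4·6·8)) / (2·6) = (−8 + √256) / 12 = (−8 + 16)/12 = 2/3.
ℓ''(θ) = −8/θ² − 6 < 0, confirming a maximum.

θ̂_MAP = 0.667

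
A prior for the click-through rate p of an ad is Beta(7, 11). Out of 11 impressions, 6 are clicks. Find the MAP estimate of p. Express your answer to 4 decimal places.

p̂_MAP = 0.4444

Prior: Beta(7, 11).
Data: 6 successes in 11 trials. The binomial likelihood contributes p^6(1−p)^5, so the posterior is Beta(7+6, 11+5) = Beta(13, 16).
For Beta(a, b) with a, b > 1 the mode is (a−1)/(a+b−2) = 12/27 ≈ 0.4444.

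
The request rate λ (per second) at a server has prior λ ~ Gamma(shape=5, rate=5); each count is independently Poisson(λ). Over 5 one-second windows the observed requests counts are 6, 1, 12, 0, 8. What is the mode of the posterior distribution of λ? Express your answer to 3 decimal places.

λ̂_MAP = 3.100

Σxᵢ = 6+1+12+0+8 = 27, with n = 5.
Posterior ∝ λ^4e^(−5λ) · λ^27e^(−5λ) = λ^31e^(−10λ), i.e. Gamma(shape=32, rate=10).
The mode of a Gamma(a, b) with a ≥ 1 (shape–rate) is (a−1)/b = 31/10 ≈ 3.100.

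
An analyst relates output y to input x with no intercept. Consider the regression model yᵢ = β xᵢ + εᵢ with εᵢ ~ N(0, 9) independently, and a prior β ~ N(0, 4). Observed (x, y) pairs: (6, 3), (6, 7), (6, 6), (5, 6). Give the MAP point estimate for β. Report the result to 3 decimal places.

β̂_MAP = 0.932

log p(β | y) = −Σ(yᵢ − βxᵢ)²/(2·9) − β²/(2·4) + const.
Setting the derivative to zero: Σxᵢ(yᵢ − βxᵢ)/9 − β/4 = 0, so β = Σxᵢyᵢ / (Σxᵢ² + σ²/τ²).
Σxᵢyᵢ = 6·3 + 6·7 + 6·6 + 5·6 = 126; Σxᵢ² = 133; σ²/τ² = 2.25.
β̂_MAP = 126 / (133 + 2.25) = 126/135.25 ≈ 0.932.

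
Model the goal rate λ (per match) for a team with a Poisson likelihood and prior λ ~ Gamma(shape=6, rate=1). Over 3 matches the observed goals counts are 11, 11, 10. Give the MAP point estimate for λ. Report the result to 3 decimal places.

λ̂_MAP = 9.250

Σxᵢ = 11+11+10 = 32, with n = 3.
Posterior ∝ λ^5e^(−1λ) · λ^32e^(−3λ) = λ^37e^(−4λ), i.e. Gamma(shape=38, rate=4).
The mode of a Gamma(a, b) with a ≥ 1 (shape–rate) is (a−1)/b = 37/4 ≈ 9.250.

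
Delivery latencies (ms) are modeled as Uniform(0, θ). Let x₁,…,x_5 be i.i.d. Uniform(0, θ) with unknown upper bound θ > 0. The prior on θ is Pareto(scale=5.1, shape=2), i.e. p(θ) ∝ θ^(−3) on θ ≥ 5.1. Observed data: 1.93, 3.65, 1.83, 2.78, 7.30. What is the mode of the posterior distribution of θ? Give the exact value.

θ̂_MAP = 7.30

The Uniform(0, θ) likelihood is θ^(−n) for θ ≥ max(xᵢ), zero otherwise. Here max(xᵢ) = 7.30.
Posterior ∝ θ^(−3) · θ^(−5) = θ^(−8) on θ ≥ max(5.1, 7.30) = 7.30.
This density is strictly decreasing in θ, so the posterior mode lies at the lower boundary of the support.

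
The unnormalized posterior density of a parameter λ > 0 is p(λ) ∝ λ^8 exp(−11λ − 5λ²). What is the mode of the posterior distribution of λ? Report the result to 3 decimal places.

ℓ'(λ) = 8/λ − 11 − 10λ. Setting this to zero and multiplying by λ: 10λ² + 11λ − 8 = 0.
λ = (−11 + √(11² + 4·10·8)) / (2·10) = (−11 + √441) / 20 = (−11 + 21)/20 = 1/2.
ℓ''(λ) = −8/λ² − 10 < 0, confirming a maximum.

λ̂_MAP = 0.500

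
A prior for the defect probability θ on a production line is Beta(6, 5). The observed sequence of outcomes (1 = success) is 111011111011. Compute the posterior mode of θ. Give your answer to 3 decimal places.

Prior: Beta(6, 5).
Data: 10 successes in 12 trials (from the sequence). The binomial likelihood contributes θ^10(1−θ)^2, so the posterior is Beta(6+10, 5+2) = Beta(16, 7).
For Beta(a, b) with a, b > 1 the mode is (a−1)/(a+b−2) = 15/21 ≈ 0.714.

θ̂_MAP = 0.714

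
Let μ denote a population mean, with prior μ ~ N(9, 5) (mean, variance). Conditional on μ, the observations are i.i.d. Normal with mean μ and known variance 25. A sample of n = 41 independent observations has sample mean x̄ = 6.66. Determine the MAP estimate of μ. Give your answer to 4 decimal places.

n = 41, x̄ = 6.66.
For a Normal prior and Normal likelihood with known variance, the posterior is Normal; its mode equals its mean, the precision-weighted average.
Prior precision 1/σ₀² = 1/5 = 0.2; data precision n/σ² = 41/25 = 1.64.
μ̂ = (0.2·9 + 1.64·6.66) / (0.2 + 1.64) = 12.7224/1.84 = 15903/2300 ≈ 6.9143.

μ̂_MAP = 6.9143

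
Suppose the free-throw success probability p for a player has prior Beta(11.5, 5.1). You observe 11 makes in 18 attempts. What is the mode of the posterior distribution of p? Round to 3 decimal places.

p̂_MAP = 0.660

Prior: Beta(11.5, 5.1).
Data: 11 successes in 18 trials. The binomial likelihood contributes p^11(1−p)^7, so the posterior is Beta(11.5+11, 5.1+7) = Beta(22.5, 12.1).
For Beta(a, b) with a, b > 1 the mode is (a−1)/(a+b−2) = 21.5/32.6 ≈ 0.660.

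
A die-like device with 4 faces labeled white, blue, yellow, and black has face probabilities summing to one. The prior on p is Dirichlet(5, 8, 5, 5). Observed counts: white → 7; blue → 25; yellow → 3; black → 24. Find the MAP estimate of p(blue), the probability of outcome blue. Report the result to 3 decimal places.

The posterior is Dirichlet(αᵢ + nᵢ) = Dirichlet(12, 33, 8, 29).
For a Dirichlet(a₁,…,a_K) with all aᵢ > 1, the mode has j-th component (aⱼ − 1)/(Σaᵢ − K).
Here Σaᵢ = 82 and K = 4, so p(blue) = (33 − 1)/(82 − 4) = 32/78 ≈ 0.410.

MAP estimate of p(blue) = 0.410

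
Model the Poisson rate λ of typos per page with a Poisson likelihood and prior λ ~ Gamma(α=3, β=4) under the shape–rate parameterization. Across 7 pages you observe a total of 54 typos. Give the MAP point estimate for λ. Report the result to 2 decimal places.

λ̂_MAP = 5.09

Σxᵢ = 54, n = 7.
Posterior ∝ λ^2e^(−4λ) · λ^54e^(−7λ) = λ^56e^(−11λ), i.e. Gamma(shape=57, rate=11).
The mode of a Gamma(a, b) with a ≥ 1 (shape–rate) is (a−1)/b = 56/11 ≈ 5.09.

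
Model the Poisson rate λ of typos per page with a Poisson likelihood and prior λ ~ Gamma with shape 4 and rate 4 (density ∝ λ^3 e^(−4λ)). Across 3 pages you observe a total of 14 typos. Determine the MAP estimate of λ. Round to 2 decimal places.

λ̂_MAP = 2.43

Σxᵢ = 14, n = 3.
Posterior ∝ λ^3e^(−4λ) · λ^14e^(−3λ) = λ^17e^(−7λ), i.e. Gamma(shape=18, rate=7).
The mode of a Gamma(a, b) with a ≥ 1 (shape–rate) is (a−1)/b = 17/7 ≈ 2.43.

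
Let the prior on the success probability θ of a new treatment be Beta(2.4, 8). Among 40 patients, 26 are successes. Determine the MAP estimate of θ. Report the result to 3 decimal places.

Prior: Beta(2.4, 8).
Data: 26 successes in 40 trials. The binomial likelihood contributes θ^26(1−θ)^14, so the posterior is Beta(2.4+26, 8+14) = Beta(28.4, 22).
For Beta(a, b) with a, b > 1 the mode is (a−1)/(a+b−2) = 27.4/48.4 ≈ 0.566.

θ̂_MAP = 0.566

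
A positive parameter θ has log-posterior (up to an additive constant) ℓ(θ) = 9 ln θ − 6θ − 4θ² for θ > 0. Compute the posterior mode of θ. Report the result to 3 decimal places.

ℓ'(θ) = 9/θ − 6 − 8θ. Setting this to zero and multiplying by θ: 8θ² + 6θ − 9 = 0.
θ = (−6 + √(6² + 4·8·9)) / (2·8) = (−6 + √324) / 16 = (−6 + 18)/16 = 3/4.
ℓ''(θ) = −9/θ² − 8 < 0, confirming a maximum.

θ̂_MAP = 0.750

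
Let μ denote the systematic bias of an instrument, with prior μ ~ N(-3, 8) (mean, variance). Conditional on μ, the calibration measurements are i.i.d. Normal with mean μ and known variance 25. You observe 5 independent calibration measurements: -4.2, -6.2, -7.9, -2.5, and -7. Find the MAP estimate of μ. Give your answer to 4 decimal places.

n = 5; x̄ = ((-4.2) + (-6.2) + (-7.9) + (-2.5) + (-7))/5 = -27.8/5 = -5.56.
For a Normal prior and Normal likelihood with known variance, the posterior is Normal; its mode equals its mean, the precision-weighted average.
Prior precision 1/σ₀² = 1/8 = 0.125; data precision n/σ² = 5/25 = 0.2.
μ̂ = (0.125·(-3) + 0.2·(-5.56)) / (0.125 + 0.2) = (-1.487)/0.325 = -1487/325 ≈ -4.5754.

μ̂_MAP = -4.5754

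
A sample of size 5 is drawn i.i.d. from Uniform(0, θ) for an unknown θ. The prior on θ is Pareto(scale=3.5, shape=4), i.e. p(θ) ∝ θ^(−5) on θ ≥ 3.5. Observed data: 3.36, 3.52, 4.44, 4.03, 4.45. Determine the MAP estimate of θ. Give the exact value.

The Uniform(0, θ) likelihood is θ^(−n) for θ ≥ max(xᵢ), zero otherwise. Here max(xᵢ) = 4.45.
Posterior ∝ θ^(−5) · θ^(−5) = θ^(−10) on θ ≥ max(3.5, 4.45) = 4.45.
This density is strictly decreasing in θ, so the posterior mode lies at the lower boundary of the support.

θ̂_MAP = 4.45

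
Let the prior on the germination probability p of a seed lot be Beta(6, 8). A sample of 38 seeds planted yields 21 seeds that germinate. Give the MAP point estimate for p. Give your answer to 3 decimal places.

Prior: Beta(6, 8).
Data: 21 successes in 38 trials. The binomial likelihood contributes p^21(1−p)^17, so the posterior is Beta(6+21, 8+17) = Beta(27, 25).
For Beta(a, b) with a, b > 1 the mode is (a−1)/(a+b−2) = 26/50 ≈ 0.520.

p̂_MAP = 0.520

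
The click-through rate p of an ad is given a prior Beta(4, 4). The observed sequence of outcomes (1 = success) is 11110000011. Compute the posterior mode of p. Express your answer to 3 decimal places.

Prior: Beta(4, 4).
Data: 6 successes in 11 trials (from the sequence). The binomial likelihood contributes p^6(1−p)^5, so the posterior is Beta(4+6, 4+5) = Beta(10, 9).
For Beta(a, b) with a, b > 1 the mode is (a−1)/(a+b−2) = 9/17 ≈ 0.529.

p̂_MAP = 0.529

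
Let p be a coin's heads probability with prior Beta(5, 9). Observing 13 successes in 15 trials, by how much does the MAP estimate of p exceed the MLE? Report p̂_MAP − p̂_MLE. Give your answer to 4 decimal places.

Posterior is Beta(18, 11); MAP = (18−1)/(29−2) = 17/27 ≈ 0.62963.
MLE ignores the prior: p̂_MLE = k/n = 13/15 ≈ 0.86667.
Difference = 17/27 − 13/15 = -32/135 ≈ -0.2370.

MAP − MLE = -0.2370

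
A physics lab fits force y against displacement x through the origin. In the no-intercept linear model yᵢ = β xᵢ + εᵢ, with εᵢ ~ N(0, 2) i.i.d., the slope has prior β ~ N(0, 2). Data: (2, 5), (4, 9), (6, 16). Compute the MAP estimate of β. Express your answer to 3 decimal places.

β̂_MAP = 2.491

log p(β | y) = −Σ(yᵢ − βxᵢ)²/(2·2) − β²/(2·2) + const.
Setting the derivative to zero: Σxᵢ(yᵢ − βxᵢ)/2 − β/2 = 0, so β = Σxᵢyᵢ / (Σxᵢ² + σ²/τ²).
Σxᵢyᵢ = 2·5 + 4·9 + 6·16 = 142; Σxᵢ² = 56; σ²/τ² = 1.
β̂_MAP = 142 / (56 + 1) = 142/57 ≈ 2.491.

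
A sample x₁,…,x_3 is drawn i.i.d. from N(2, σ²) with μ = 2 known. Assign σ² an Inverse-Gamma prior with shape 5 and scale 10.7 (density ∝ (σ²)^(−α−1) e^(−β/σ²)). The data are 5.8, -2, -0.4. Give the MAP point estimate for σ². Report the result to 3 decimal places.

Sum of squared deviations about the known mean: SS = (5.8−2)² + (-2−2)² + (-0.4−2)² = 36.2.
The Normal likelihood contributes (σ²)^(−n/2) exp(−SS/(2σ²)), so the posterior is Inverse-Gamma(α + n/2, β + SS/2) = Inverse-Gamma(6.5, 28.8).
The mode of Inverse-Gamma(a, b) is b/(a+1) = 28.8/7.5 ≈ 3.840.

σ̂²_MAP = 3.840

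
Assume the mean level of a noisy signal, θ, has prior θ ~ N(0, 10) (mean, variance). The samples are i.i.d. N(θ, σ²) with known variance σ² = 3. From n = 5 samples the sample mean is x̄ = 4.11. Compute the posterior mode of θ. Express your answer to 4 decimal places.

n = 5, x̄ = 4.11.
For a Normal prior and Normal likelihood with known variance, the posterior is Normal; its mode equals its mean, the precision-weighted average.
Prior precision 1/σ₀² = 1/10 = 0.1; data precision n/σ² = 5/3.
θ̂ = (0.1·0 + (5/3)·4.11) / (0.1 + 5/3) = 6.85/(53/30) = 411/106 ≈ 3.8774.

θ̂_MAP = 3.8774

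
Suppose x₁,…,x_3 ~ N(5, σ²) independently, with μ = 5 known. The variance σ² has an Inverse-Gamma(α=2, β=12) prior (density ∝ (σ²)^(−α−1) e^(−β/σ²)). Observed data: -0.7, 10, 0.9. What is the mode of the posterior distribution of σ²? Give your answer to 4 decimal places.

Sum of squared deviations about the known mean: SS = (-0.7−5)² + (10−5)² + (0.9−5)² = 74.3.
The Normal likelihood contributes (σ²)^(−n/2) exp(−SS/(2σ²)), so the posterior is Inverse-Gamma(α + n/2, β + SS/2) = Inverse-Gamma(3.5, 49.15).
The mode of Inverse-Gamma(a, b) is b/(a+1) = 49.15/4.5 ≈ 10.9222.

σ̂²_MAP = 10.9222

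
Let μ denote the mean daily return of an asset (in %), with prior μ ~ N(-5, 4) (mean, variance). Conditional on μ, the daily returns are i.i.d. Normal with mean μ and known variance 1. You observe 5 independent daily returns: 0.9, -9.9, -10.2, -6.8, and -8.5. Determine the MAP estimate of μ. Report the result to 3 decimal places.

μ̂_MAP = -6.810

n = 5; x̄ = (0.9 + (-9.9) + (-10.2) + (-6.8) + (-8.5))/5 = -34.5/5 = -6.9.
For a Normal prior and Normal likelihood with known variance, the posterior is Normal; its mode equals its mean, the precision-weighted average.
Prior precision 1/σ₀² = 1/4 = 0.25; data precision n/σ² = 5/1 = 5.
μ̂ = (0.25·(-5) + 5·(-6.9)) / (0.25 + 5) = (-35.75)/5.25 = -143/21 ≈ -6.810.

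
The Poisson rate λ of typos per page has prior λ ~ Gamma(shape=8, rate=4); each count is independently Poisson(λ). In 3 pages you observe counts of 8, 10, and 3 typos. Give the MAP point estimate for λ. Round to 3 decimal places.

λ̂_MAP = 4.000

Σxᵢ = 8+10+3 = 21, with n = 3.
Posterior ∝ λ^7e^(−4λ) · λ^21e^(−3λ) = λ^28e^(−7λ), i.e. Gamma(shape=29, rate=7).
The mode of a Gamma(a, b) with a ≥ 1 (shape–rate) is (a−1)/b = 28/7 ≈ 4.000.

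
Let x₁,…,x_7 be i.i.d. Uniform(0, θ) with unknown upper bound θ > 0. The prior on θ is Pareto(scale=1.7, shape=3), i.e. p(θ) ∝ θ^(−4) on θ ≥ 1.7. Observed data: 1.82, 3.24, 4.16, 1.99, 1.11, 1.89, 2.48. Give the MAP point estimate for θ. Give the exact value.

The Uniform(0, θ) likelihood is θ^(−n) for θ ≥ max(xᵢ), zero otherwise. Here max(xᵢ) = 4.16.
Posterior ∝ θ^(−4) · θ^(−7) = θ^(−11) on θ ≥ max(1.7, 4.16) = 4.16.
This density is strictly decreasing in θ, so the posterior mode lies at the lower boundary of the support.

θ̂_MAP = 4.16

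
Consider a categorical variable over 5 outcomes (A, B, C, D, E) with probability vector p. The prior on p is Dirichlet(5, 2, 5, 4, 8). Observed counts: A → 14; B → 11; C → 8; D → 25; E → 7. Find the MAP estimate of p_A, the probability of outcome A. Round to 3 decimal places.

The posterior is Dirichlet(αᵢ + nᵢ) = Dirichlet(19, 13, 13, 29, 15).
For a Dirichlet(a₁,…,a_K) with all aᵢ > 1, the mode has j-th component (aⱼ − 1)/(Σaᵢ − K).
Here Σaᵢ = 89 and K = 5, so p_A = (19 − 1)/(89 − 5) = 18/84 ≈ 0.214.

MAP estimate of p_A = 0.214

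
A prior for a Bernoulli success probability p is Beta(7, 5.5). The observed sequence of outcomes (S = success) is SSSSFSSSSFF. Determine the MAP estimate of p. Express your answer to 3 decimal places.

Prior: Beta(7, 5.5).
Data: 8 successes in 11 trials (from the sequence). The binomial likelihood contributes p^8(1−p)^3, so the posterior is Beta(7+8, 5.5+3) = Beta(15, 8.5).
For Beta(a, b) with a, b > 1 the mode is (a−1)/(a+b−2) = 14/21.5 ≈ 0.651.

p̂_MAP = 0.651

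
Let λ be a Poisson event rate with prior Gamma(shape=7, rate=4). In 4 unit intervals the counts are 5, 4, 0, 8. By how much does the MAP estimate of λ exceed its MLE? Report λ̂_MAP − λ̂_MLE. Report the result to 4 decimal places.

MAP − MLE = -1.3750

Σxᵢ = 17. Posterior is Gamma(24, 8); MAP = (24−1)/8 = 23/8 ≈ 2.87500.
MLE = x̄ = 17/4 ≈ 4.25000.
Difference = 23/8 − 17/4 = -11/8 ≈ -1.3750.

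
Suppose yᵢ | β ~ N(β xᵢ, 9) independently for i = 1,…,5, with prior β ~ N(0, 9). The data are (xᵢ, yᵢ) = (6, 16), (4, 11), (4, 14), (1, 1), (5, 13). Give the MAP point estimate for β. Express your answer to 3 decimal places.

log p(β | y) = −Σ(yᵢ − βxᵢ)²/(2·9) − β²/(2·9) + const.
Setting the derivative to zero: Σxᵢ(yᵢ − βxᵢ)/9 − β/9 = 0, so β = Σxᵢyᵢ / (Σxᵢ² + σ²/τ²).
Σxᵢyᵢ = 6·16 + 4·11 + 4·14 + 1·1 + 5·13 = 262; Σxᵢ² = 94; σ²/τ² = 1.
β̂_MAP = 262 / (94 + 1) = 262/95 ≈ 2.758.

β̂_MAP = 2.758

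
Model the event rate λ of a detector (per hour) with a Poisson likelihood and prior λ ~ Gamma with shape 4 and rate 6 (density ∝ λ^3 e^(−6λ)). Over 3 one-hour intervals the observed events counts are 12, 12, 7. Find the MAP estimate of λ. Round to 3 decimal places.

Σxᵢ = 12+12+7 = 31, with n = 3.
Posterior ∝ λ^3e^(−6λ) · λ^31e^(−3λ) = λ^34e^(−9λ), i.e. Gamma(shape=35, rate=9).
The mode of a Gamma(a, b) with a ≥ 1 (shape–rate) is (a−1)/b = 34/9 ≈ 3.778.

λ̂_MAP = 3.778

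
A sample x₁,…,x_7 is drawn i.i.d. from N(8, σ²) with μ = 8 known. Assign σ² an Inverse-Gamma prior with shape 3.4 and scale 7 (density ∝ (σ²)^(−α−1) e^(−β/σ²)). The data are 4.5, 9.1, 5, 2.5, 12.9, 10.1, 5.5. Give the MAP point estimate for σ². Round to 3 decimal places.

σ̂²_MAP = 6.416

Sum of squared deviations about the known mean: SS = (4.5−8)² + (9.1−8)² + (5−8)² + (2.5−8)² + (12.9−8)² + (10.1−8)² + (5.5−8)² = 87.38.
The Normal likelihood contributes (σ²)^(−n/2) exp(−SS/(2σ²)), so the posterior is Inverse-Gamma(α + n/2, β + SS/2) = Inverse-Gamma(6.9, 50.69).
The mode of Inverse-Gamma(a, b) is b/(a+1) = 50.69/7.9 ≈ 6.416.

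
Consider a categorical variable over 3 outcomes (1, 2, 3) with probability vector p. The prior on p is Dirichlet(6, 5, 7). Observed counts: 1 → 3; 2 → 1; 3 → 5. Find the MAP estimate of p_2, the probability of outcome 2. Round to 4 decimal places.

MAP estimate: 0.2083

The posterior is Dirichlet(αᵢ + nᵢ) = Dirichlet(9, 6, 12).
For a Dirichlet(a₁,…,a_K) with all aᵢ > 1, the mode has j-th component (aⱼ − 1)/(Σaᵢ − K).
Here Σaᵢ = 27 and K = 3, so p_2 = (6 − 1)/(27 − 3) = 5/24 ≈ 0.2083.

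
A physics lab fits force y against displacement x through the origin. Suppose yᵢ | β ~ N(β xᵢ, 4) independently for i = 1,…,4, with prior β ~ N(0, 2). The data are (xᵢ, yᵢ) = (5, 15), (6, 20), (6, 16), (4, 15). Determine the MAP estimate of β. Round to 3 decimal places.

log p(β | y) = −Σ(yᵢ − βxᵢ)²/(2·4) − β²/(2·2) + const.
Setting the derivative to zero: Σxᵢ(yᵢ − βxᵢ)/4 − β/2 = 0, so β = Σxᵢyᵢ / (Σxᵢ² + σ²/τ²).
Σxᵢyᵢ = 5·15 + 6·20 + 6·16 + 4·15 = 351; Σxᵢ² = 113; σ²/τ² = 2.
β̂_MAP = 351 / (113 + 2) = 351/115 ≈ 3.052.

β̂_MAP = 3.052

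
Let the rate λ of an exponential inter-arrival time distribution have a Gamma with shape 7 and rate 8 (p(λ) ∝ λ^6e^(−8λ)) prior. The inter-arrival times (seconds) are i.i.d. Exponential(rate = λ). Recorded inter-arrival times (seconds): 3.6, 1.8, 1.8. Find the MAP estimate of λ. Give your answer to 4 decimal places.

λ̂_MAP = 0.5921

The Exponential(rate=λ) likelihood is ∝ λ^n e^(−λΣtᵢ). Here n = 3 and Σtᵢ = 3.6 + 1.8 + 1.8 = 7.2.
Posterior ∝ λ^6e^(−8λ) · λ^3e^(−7.2λ) = λ^9e^(−15.2λ), i.e. Gamma(10, 15.2).
Mode = (a−1)/b = 9/15.2 ≈ 0.5921.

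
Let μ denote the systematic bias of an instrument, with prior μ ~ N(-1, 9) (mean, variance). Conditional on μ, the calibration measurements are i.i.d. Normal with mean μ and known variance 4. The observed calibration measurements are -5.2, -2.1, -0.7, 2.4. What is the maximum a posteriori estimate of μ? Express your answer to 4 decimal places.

μ̂_MAP = -1.3600

n = 4; x̄ = ((-5.2) + (-2.1) + (-0.7) + 2.4)/4 = -5.6/4 = -1.4.
For a Normal prior and Normal likelihood with known variance, the posterior is Normal; its mode equals its mean, the precision-weighted average.
Prior precision 1/σ₀² = 1/9; data precision n/σ² = 4/4 = 1.
μ̂ = ((1/9)·(-1) + 1·(-1.4)) / (1/9 + 1) = (-68/45)/(10/9) = -1.3600.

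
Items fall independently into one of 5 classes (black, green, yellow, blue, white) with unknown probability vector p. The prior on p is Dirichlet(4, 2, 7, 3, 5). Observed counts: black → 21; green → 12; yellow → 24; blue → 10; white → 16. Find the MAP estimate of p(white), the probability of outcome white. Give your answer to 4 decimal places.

MAP estimate of p(white) = 0.2020

The posterior is Dirichlet(αᵢ + nᵢ) = Dirichlet(25, 14, 31, 13, 21).
For a Dirichlet(a₁,…,a_K) with all aᵢ > 1, the mode has j-th component (aⱼ − 1)/(Σaᵢ − K).
Here Σaᵢ = 104 and K = 5, so p(white) = (21 − 1)/(104 − 5) = 20/99 ≈ 0.2020.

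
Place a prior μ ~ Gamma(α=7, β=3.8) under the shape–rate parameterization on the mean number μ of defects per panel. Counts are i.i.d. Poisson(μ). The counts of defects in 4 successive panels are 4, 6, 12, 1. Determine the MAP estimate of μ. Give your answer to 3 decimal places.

Σxᵢ = 4+6+12+1 = 23, with n = 4.
Posterior ∝ μ^6e^(−3.8μ) · μ^23e^(−4μ) = μ^29e^(−7.8μ), i.e. Gamma(shape=30, rate=7.8).
The mode of a Gamma(a, b) with a ≥ 1 (shape–rate) is (a−1)/b = 29/7.8 ≈ 3.718.

μ̂_MAP = 3.718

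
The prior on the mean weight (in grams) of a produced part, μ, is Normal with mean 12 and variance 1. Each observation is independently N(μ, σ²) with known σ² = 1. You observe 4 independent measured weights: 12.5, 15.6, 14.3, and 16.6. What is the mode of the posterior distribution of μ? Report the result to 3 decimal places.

n = 4; x̄ = (12.5 + 15.6 + 14.3 + 16.6)/4 = 59/4 = 14.75.
For a Normal prior and Normal likelihood with known variance, the posterior is Normal; its mode equals its mean, the precision-weighted average.
Prior precision 1/σ₀² = 1/1 = 1; data precision n/σ² = 4/1 = 4.
μ̂ = (1·12 + 4·14.75) / (1 + 4) = 71/5 = 14.200.

μ̂_MAP = 14.200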